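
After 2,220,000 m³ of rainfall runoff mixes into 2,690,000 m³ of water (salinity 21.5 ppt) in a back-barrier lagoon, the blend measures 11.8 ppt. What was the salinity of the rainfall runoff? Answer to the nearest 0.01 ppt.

Salt balance: 2,690,000×21.5 + 2,220,000×S = 4,910,000×11.8
57,835,000 + 2,220,000·S = 57,938,000
S = (57,938,000 − 57,835,000) / 2,220,000 = 0.0464 ppt

0.05 ppt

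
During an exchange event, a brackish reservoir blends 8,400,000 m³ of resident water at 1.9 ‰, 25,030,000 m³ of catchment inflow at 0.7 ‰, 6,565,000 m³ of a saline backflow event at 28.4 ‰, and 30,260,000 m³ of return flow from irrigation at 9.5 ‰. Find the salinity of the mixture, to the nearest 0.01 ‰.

7.22 ‰

Weighted by volume,
salt = 8,400,000×1.9 + 25,030,000×0.7 + 6,565,000×28.4 + 30,260,000×9.5 = 15,960,000 + 17,521,000 + 186,446,000 + 287,470,000 = 507,397,000
volume = 8,400,000 + 25,030,000 + 6,565,000 + 30,260,000 = 70,255,000 m³
S = 507,397,000 / 70,255,000 = 7.2222 ‰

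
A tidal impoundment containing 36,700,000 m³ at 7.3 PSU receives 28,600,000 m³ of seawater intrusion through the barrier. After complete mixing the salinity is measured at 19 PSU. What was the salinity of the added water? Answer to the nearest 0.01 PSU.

34.01 PSU

Salt balance: 36,700,000×7.3 + 28,600,000×S = 65,300,000×19
267,910,000 + 28,600,000·S = 1,240,700,000
S = (1,240,700,000 − 267,910,000) / 28,600,000 = 34.0136 PSU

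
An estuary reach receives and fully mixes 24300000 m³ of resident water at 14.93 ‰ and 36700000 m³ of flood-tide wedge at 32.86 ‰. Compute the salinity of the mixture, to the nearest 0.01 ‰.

By conservation of dissolved salt,
salt = 24,300,000×14.93 + 36,700,000×32.86 = 362,799,000 + 1,205,962,000 = 1,568,761,000
volume = 24,300,000 + 36,700,000 = 61,000,000 m³
S = 1,568,761,000 / 61,000,000 = 25.7174 ‰

25.72 ‰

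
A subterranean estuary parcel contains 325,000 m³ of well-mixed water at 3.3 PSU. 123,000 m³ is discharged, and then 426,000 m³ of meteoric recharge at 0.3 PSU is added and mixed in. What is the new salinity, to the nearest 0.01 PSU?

1.26 PSU

Remaining after removal: 202,000 m³ at 3.3 PSU (salt = 666,600)
After addition: salt = 666,600 + 426,000×0.3 = 794,400; volume = 628,000 m³
S = 794,400 / 628,000 = 1.265 PSU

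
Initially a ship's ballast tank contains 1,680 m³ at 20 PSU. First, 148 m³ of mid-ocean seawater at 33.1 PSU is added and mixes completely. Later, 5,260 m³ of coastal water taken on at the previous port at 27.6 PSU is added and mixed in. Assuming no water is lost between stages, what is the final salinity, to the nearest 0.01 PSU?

Total salt / total volume:
Initial salt = 1,680×20 = 33,600
After stage 1: salt = 33,600 + 148×33.1 = 38,498.8; volume = 1,828 m³; S = 21.061 PSU
After stage 2: salt = 38,498.8 + 5,260×27.6 = 183,674.8; volume = 7,088 m³
S = 183,674.8 / 7,088 = 25.9135 PSU

25.91 PSU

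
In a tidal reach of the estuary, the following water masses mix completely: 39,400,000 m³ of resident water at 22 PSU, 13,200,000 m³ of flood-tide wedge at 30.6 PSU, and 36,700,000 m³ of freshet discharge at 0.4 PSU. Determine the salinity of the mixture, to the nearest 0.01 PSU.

14.39 PSU

By conservation of dissolved salt,
salt = 39,400,000×22 + 13,200,000×30.6 + 36,700,000×0.4 = 866,800,000 + 403,920,000 + 14,680,000 = 1,285,400,000
volume = 39,400,000 + 13,200,000 + 36,700,000 = 89,300,000 m³
S = 1,285,400,000 / 89,300,000 = 14.3942 PSU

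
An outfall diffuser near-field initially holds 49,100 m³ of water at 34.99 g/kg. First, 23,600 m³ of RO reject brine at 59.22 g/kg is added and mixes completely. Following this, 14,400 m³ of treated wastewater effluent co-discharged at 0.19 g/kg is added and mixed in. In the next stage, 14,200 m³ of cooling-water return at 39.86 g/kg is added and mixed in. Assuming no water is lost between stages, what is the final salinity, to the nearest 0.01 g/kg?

36.37 g/kg

Conserving salt mass:
Initial salt = 49,100×34.99 = 1,718,009
After stage 1: salt = 1,718,009 + 23,600×59.22 = 3,115,601; volume = 72,700 m³; S = 42.856 g/kg
After stage 2: salt = 3,115,601 + 14,400×0.19 = 3,118,337; volume = 87,100 m³; S = 35.802 g/kg
After stage 3: salt = 3,118,337 + 14,200×39.86 = 3,684,349; volume = 101,300 m³
S = 3,684,349 / 101,300 = 36.3707 g/kg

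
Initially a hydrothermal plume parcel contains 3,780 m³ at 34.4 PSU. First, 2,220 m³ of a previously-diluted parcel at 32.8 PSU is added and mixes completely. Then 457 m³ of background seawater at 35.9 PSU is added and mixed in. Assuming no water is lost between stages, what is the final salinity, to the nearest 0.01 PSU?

33.96 PSU

Salt balance:
Initial salt = 3,780×34.4 = 130,032
After stage 1: salt = 130,032 + 2,220×32.8 = 202,848; volume = 6,000 m³; S = 33.808 PSU
After stage 2: salt = 202,848 + 457×35.9 = 219,254.3; volume = 6,457 m³
S = 219,254.3 / 6,457 = 33.9561 PSU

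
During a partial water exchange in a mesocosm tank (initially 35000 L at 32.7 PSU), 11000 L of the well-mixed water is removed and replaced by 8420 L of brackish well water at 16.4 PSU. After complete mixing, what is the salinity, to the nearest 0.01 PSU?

28.47 PSU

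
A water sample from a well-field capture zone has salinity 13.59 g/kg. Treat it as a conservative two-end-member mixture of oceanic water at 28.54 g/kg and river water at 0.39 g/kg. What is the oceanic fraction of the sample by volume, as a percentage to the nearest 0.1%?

46.9%

Let g be the oceanic fraction. Salt balance per unit volume:
g×28.54 + (1−g)×0.39 = 13.59
g = (13.59 − 0.39) / (28.54 − 0.39) = 13.2/28.15 = 0.4689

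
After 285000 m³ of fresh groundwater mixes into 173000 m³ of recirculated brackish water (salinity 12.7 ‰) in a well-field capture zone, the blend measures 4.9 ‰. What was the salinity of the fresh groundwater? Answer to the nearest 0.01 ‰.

0.17 ‰

Salt balance: 173,000×12.7 + 285,000×S = 458,000×4.9
2,197,100 + 285,000·S = 2,244,200
S = (2,244,200 − 2,197,100) / 285,000 = 0.1653 ‰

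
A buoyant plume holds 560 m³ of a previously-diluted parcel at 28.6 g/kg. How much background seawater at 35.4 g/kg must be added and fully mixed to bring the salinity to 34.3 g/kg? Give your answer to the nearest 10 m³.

2900 m³

Salt balance: 560×28.6 + V×35.4 = (560+V)×34.3
16,016 + 35.4V = 19,208 + 34.3V
3,192 = 1.1V
V = 2,901.82 m³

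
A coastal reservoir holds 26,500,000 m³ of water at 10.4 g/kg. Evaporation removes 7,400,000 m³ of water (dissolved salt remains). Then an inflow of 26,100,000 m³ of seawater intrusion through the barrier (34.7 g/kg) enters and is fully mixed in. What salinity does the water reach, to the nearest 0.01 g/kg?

After evaporation: salt = 26,500,000×10.4 = 275,600,000; volume = 26,500,000 − 7,400,000 = 19,100,000 m³
After mixing: salt = 275,600,000 + 26,100,000×34.7 = 1,181,270,000; volume = 19,100,000 + 26,100,000 = 45,200,000 m³
S = 1,181,270,000 / 45,200,000 = 26.1343 g/kg

26.13 g/kg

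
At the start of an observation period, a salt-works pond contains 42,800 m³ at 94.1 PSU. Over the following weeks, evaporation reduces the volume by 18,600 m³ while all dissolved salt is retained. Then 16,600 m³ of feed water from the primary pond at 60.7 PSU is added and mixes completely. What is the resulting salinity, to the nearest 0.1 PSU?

After evaporation: salt = 42,800×94.1 = 4,027,480; volume = 42,800 − 18,600 = 24,200 m³
After mixing: salt = 4,027,480 + 16,600×60.7 = 5,035,100; volume = 24,200 + 16,600 = 40,800 m³
S = 5,035,100 / 40,800 = 123.4093 PSU

123.4 PSU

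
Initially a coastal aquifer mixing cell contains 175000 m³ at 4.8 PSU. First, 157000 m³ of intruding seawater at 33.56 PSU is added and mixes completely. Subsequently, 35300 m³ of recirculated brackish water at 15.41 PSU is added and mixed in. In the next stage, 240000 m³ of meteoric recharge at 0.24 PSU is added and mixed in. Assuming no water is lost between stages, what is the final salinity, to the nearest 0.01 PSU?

11.05 PSU

Conserving salt mass:
Initial salt = 175,000×4.8 = 840,000
After stage 1: salt = 840,000 + 157,000×33.56 = 6,108,920; volume = 332,000 m³; S = 18.4 PSU
After stage 2: salt = 6,108,920 + 35,300×15.41 = 6,652,893; volume = 367,300 m³; S = 18.113 PSU
After stage 3: salt = 6,652,893 + 240,000×0.24 = 6,710,493; volume = 607,300 m³
S = 6,710,493 / 607,300 = 11.0497 PSU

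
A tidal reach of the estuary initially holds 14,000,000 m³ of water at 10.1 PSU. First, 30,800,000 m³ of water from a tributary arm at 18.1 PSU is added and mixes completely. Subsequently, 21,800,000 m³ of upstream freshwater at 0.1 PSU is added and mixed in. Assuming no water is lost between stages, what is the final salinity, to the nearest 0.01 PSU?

Mass of salt is conserved:
Initial salt = 14,000,000×10.1 = 141,400,000
After stage 1: salt = 141,400,000 + 30,800,000×18.1 = 698,880,000; volume = 44,800,000 m³; S = 15.6 PSU
After stage 2: salt = 698,880,000 + 21,800,000×0.1 = 701,060,000; volume = 66,600,000 m³
S = 701,060,000 / 66,600,000 = 10.5264 PSU

10.53 PSU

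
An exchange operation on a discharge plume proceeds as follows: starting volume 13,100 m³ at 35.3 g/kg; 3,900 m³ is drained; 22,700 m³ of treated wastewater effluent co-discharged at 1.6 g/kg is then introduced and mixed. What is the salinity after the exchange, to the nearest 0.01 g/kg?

Remaining after removal: 9,200 m³ at 35.3 g/kg (salt = 324,760)
After addition: salt = 324,760 + 22,700×1.6 = 361,080; volume = 31,900 m³
S = 361,080 / 31,900 = 11.3191 g/kg

11.32 g/kg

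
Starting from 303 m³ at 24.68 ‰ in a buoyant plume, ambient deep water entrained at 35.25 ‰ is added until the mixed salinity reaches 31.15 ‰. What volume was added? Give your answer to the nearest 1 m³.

Salt balance: 303×24.68 + V×35.25 = (303+V)×31.15
7,478.04 + 35.25V = 9,438.45 + 31.15V
1,960.41 = 4.1V
V = 478.15 m³

478 m³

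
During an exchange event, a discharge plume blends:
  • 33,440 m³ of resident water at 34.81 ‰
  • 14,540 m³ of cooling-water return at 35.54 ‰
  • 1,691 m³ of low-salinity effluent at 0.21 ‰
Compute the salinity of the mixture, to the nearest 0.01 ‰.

Conserving salt mass:
salt = 33,440×34.81 + 14,540×35.54 + 1,691×0.21 = 1,164,046.4 + 516,751.6 + 355.11 = 1,681,153.11
volume = 33,440 + 14,540 + 1,691 = 49,671 m³
S = 1,681,153.11 / 49,671 = 33.8458 ‰

33.85 ‰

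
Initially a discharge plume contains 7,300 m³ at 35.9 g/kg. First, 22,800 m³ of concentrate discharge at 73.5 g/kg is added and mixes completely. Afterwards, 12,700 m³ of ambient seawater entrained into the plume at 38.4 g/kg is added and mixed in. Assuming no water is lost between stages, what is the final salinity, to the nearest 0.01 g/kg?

Weighted by volume,
Initial salt = 7,300×35.9 = 262,070
After stage 1: salt = 262,070 + 22,800×73.5 = 1,937,870; volume = 30,100 m³; S = 64.381 g/kg
After stage 2: salt = 1,937,870 + 12,700×38.4 = 2,425,550; volume = 42,800 m³
S = 2,425,550 / 42,800 = 56.6717 g/kg

56.67 g/kg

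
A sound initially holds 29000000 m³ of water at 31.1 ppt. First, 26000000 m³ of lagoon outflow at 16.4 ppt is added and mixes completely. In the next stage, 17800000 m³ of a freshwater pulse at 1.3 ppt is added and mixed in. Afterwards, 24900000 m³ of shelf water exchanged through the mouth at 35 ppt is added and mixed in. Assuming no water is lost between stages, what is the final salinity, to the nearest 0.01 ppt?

22.75 ppt

Mass of salt is conserved:
Initial salt = 29,000,000×31.1 = 901,900,000
After stage 1: salt = 901,900,000 + 26,000,000×16.4 = 1,328,300,000; volume = 55,000,000 m³; S = 24.151 ppt
After stage 2: salt = 1,328,300,000 + 17,800,000×1.3 = 1,351,440,000; volume = 72,800,000 m³; S = 18.564 ppt
After stage 3: salt = 1,351,440,000 + 24,900,000×35 = 2,222,940,000; volume = 97,700,000 m³
S = 2,222,940,000 / 97,700,000 = 22.7527 ppt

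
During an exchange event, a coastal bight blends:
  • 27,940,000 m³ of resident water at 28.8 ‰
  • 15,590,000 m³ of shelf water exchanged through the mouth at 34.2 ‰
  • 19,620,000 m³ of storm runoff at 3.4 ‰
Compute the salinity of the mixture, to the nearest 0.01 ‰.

22.24 ‰

By conservation of dissolved salt,
salt = 27,940,000×28.8 + 15,590,000×34.2 + 19,620,000×3.4 = 804,672,000 + 533,178,000 + 66,708,000 = 1,404,558,000
volume = 27,940,000 + 15,590,000 + 19,620,000 = 63,150,000 m³
S = 1,404,558,000 / 63,150,000 = 22.2416 ‰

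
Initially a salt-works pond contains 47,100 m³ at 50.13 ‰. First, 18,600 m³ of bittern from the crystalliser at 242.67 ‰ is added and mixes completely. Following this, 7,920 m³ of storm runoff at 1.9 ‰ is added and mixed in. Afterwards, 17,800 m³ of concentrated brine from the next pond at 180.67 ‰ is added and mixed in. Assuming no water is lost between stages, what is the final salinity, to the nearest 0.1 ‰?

Weighted by volume,
Initial salt = 47,100×50.13 = 2,361,123
After stage 1: salt = 2,361,123 + 18,600×242.67 = 6,874,785; volume = 65,700 m³; S = 104.639 ‰
After stage 2: salt = 6,874,785 + 7,920×1.9 = 6,889,833; volume = 73,620 m³; S = 93.586 ‰
After stage 3: salt = 6,889,833 + 17,800×180.67 = 10,105,759; volume = 91,420 m³
S = 10,105,759 / 91,420 = 110.5421 ‰

110.5 ‰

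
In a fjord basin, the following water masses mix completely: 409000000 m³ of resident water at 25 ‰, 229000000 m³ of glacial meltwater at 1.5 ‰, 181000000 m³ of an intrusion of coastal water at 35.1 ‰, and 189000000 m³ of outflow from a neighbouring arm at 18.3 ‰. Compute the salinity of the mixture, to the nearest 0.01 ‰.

20.22 ‰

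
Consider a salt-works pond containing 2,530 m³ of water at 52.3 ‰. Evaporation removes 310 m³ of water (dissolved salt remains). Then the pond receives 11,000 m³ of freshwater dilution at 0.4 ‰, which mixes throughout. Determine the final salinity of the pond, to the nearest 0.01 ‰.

After evaporation: salt = 2,530×52.3 = 132,319; volume = 2,530 − 310 = 2,220 m³
After mixing: salt = 132,319 + 11,000×0.4 = 136,719; volume = 2,220 + 11,000 = 13,220 m³
S = 136,719 / 13,220 = 10.3418 ‰

10.34 ‰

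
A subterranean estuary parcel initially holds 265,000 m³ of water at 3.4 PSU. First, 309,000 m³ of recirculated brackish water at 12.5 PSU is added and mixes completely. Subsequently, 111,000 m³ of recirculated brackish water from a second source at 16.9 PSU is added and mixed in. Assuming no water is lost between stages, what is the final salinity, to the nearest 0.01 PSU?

9.69 PSU

Salt balance:
Initial salt = 265,000×3.4 = 901,000
After stage 1: salt = 901,000 + 309,000×12.5 = 4,763,500; volume = 574,000 m³; S = 8.299 PSU
After stage 2: salt = 4,763,500 + 111,000×16.9 = 6,639,400; volume = 685,000 m³
S = 6,639,400 / 685,000 = 9.6926 PSU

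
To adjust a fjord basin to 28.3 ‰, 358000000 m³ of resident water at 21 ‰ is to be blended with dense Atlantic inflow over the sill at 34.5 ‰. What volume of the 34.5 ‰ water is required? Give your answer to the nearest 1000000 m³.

422000000 m³

Salt balance: 358,000,000×21 + V×34.5 = (358,000,000+V)×28.3
7,518,000,000 + 34.5V = 10,131,400,000 + 28.3V
2,613,400,000 = 6.2V
V = 421,516,129.03 m³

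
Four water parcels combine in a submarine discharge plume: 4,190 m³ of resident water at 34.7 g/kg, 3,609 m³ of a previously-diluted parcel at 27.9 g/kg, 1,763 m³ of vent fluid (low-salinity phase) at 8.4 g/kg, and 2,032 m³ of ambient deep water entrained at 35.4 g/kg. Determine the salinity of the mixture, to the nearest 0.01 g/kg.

28.71 g/kg

By conservation of dissolved salt,
salt = 4,190×34.7 + 3,609×27.9 + 1,763×8.4 + 2,032×35.4 = 145,393 + 100,691.1 + 14,809.2 + 71,932.8 = 332,826.1
volume = 4,190 + 3,609 + 1,763 + 2,032 = 11,594 m³
S = 332,826.1 / 11,594 = 28.7068 g/kg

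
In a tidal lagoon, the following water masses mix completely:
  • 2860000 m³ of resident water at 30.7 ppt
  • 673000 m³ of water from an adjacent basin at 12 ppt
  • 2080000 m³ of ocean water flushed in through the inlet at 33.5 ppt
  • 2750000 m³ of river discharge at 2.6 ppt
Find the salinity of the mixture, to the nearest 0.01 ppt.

20.65 ppt

Conserving salt mass:
salt = 2,860,000×30.7 + 673,000×12 + 2,080,000×33.5 + 2,750,000×2.6 = 87,802,000 + 8,076,000 + 69,680,000 + 7,150,000 = 172,708,000
volume = 2,860,000 + 673,000 + 2,080,000 + 2,750,000 = 8,363,000 m³
S = 172,708,000 / 8,363,000 = 20.6514 ppt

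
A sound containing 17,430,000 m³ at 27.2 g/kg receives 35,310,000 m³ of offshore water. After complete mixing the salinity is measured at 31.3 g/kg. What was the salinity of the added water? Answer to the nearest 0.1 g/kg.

33.3 g/kg

Salt balance: 17,430,000×27.2 + 35,310,000×S = 52,740,000×31.3
474,096,000 + 35,310,000·S = 1,650,762,000
S = (1,650,762,000 − 474,096,000) / 35,310,000 = 33.3239 g/kg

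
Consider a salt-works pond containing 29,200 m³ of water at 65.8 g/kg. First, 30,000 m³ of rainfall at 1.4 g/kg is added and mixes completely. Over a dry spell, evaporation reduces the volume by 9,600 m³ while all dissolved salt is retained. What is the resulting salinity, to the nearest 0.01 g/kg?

After mixing: salt = 29,200×65.8 + 30,000×1.4 = 1,963,360; volume = 59,200 m³
After evaporation: salt unchanged = 1,963,360; volume = 59,200 − 9,600 = 49,600 m³
S = 1,963,360 / 49,600 = 39.5839 g/kg

39.58 g/kg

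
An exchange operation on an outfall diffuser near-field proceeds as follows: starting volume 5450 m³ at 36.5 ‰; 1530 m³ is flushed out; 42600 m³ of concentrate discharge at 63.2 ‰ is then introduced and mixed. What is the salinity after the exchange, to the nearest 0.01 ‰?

60.95 ‰

Remaining after removal: 3,920 m³ at 36.5 ‰ (salt = 143,080)
After addition: salt = 143,080 + 42,600×63.2 = 2,835,400; volume = 46,520 m³
S = 2,835,400 / 46,520 = 60.9501 ‰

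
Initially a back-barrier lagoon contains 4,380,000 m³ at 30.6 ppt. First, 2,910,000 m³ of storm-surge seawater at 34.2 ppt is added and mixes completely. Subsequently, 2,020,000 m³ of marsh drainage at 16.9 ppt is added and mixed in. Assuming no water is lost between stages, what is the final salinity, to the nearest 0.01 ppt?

Conserving salt mass:
Initial salt = 4,380,000×30.6 = 134,028,000
After stage 1: salt = 134,028,000 + 2,910,000×34.2 = 233,550,000; volume = 7,290,000 m³; S = 32.037 ppt
After stage 2: salt = 233,550,000 + 2,020,000×16.9 = 267,688,000; volume = 9,310,000 m³
S = 267,688,000 / 9,310,000 = 28.7527 ppt

28.75 ppt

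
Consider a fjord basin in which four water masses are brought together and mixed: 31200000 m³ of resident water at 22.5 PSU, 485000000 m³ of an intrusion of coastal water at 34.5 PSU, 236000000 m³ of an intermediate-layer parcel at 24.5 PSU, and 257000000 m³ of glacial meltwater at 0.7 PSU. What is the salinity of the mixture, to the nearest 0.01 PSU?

23.18 PSU

Total salt / total volume:
salt = 31,200,000×22.5 + 485,000,000×34.5 + 236,000,000×24.5 + 257,000,000×0.7 = 702,000,000 + 16,732,500,000 + 5,782,000,000 + 179,900,000 = 23,396,400,000
volume = 31,200,000 + 485,000,000 + 236,000,000 + 257,000,000 = 1,009,200,000 m³
S = 23,396,400,000 / 1,009,200,000 = 23.1831 PSU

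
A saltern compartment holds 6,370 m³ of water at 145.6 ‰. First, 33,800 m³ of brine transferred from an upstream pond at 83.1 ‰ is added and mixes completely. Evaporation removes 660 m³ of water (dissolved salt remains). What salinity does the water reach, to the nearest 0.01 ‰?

After mixing: salt = 6,370×145.6 + 33,800×83.1 = 3,736,252; volume = 40,170 m³
After evaporation: salt unchanged = 3,736,252; volume = 40,170 − 660 = 39,510 m³
S = 3,736,252 / 39,510 = 94.5647 ‰

94.56 ‰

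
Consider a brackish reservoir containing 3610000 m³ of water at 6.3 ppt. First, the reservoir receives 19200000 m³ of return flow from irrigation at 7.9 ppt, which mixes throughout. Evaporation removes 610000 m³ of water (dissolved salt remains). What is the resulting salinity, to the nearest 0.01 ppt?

After mixing: salt = 3,610,000×6.3 + 19,200,000×7.9 = 174,423,000; volume = 22,810,000 m³
After evaporation: salt unchanged = 174,423,000; volume = 22,810,000 − 610,000 = 22,200,000 m³
S = 174,423,000 / 22,200,000 = 7.8569 ppt

7.86 ppt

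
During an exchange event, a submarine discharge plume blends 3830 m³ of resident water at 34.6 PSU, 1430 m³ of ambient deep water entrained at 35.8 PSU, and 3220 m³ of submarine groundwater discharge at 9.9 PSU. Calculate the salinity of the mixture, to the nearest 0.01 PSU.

Weighted by volume,
salt = 3,830×34.6 + 1,430×35.8 + 3,220×9.9 = 132,518 + 51,194 + 31,878 = 215,590
volume = 3,830 + 1,430 + 3,220 = 8,480 m³
S = 215,590 / 8,480 = 25.4233 PSU

25.42 PSU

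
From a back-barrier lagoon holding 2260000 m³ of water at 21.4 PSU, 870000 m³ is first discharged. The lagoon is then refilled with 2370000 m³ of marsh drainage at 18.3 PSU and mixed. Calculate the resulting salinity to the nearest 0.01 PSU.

Remaining after removal: 1,390,000 m³ at 21.4 PSU (salt = 29,746,000)
After addition: salt = 29,746,000 + 2,370,000×18.3 = 73,117,000; volume = 3,760,000 m³
S = 73,117,000 / 3,760,000 = 19.446 PSU

19.45 PSU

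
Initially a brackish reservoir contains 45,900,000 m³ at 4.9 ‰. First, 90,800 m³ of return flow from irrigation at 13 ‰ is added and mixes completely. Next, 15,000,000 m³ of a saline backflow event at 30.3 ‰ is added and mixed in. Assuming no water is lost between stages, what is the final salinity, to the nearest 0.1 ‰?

11.2 ‰

Weighted by volume,
Initial salt = 45,900,000×4.9 = 224,910,000
After stage 1: salt = 224,910,000 + 90,800×13 = 226,090,400; volume = 45,990,800 m³; S = 4.916 ‰
After stage 2: salt = 226,090,400 + 15,000,000×30.3 = 680,590,400; volume = 60,990,800 m³
S = 680,590,400 / 60,990,800 = 11.1589 ‰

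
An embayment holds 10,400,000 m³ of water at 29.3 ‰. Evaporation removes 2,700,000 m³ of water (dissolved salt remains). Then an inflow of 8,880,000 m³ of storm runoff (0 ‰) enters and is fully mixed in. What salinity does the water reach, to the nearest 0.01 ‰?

After evaporation: salt = 10,400,000×29.3 = 304,720,000; volume = 10,400,000 − 2,700,000 = 7,700,000 m³
After mixing: salt = 304,720,000 + 8,880,000×0 = 304,720,000; volume = 7,700,000 + 8,880,000 = 16,580,000 m³
S = 304,720,000 / 16,580,000 = 18.3788 ‰

18.38 ‰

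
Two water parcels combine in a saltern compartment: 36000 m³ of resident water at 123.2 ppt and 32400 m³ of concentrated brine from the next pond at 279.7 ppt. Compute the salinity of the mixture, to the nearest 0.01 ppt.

Mass of salt is conserved:
salt = 36,000×123.2 + 32,400×279.7 = 4,435,200 + 9,062,280 = 13,497,480
volume = 36,000 + 32,400 = 68,400 m³
S = 13,497,480 / 68,400 = 197.3316 ppt

197.33 ppt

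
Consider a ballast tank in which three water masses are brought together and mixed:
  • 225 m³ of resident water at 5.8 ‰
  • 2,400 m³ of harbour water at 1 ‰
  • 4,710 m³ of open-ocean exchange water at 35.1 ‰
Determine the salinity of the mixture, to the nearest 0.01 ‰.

23.04 ‰

Total salt / total volume:
salt = 225×5.8 + 2,400×1 + 4,710×35.1 = 1,305 + 2,400 + 165,321 = 169,026
volume = 225 + 2,400 + 4,710 = 7,335 m³
S = 169,026 / 7,335 = 23.0438 ‰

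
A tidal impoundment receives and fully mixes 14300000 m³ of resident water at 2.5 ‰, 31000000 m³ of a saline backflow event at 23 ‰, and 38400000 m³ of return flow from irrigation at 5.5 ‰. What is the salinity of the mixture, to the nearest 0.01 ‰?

Conserving salt mass:
salt = 14,300,000×2.5 + 31,000,000×23 + 38,400,000×5.5 = 35,750,000 + 713,000,000 + 211,200,000 = 959,950,000
volume = 14,300,000 + 31,000,000 + 38,400,000 = 83,700,000 m³
S = 959,950,000 / 83,700,000 = 11.4689 ‰

11.47 ‰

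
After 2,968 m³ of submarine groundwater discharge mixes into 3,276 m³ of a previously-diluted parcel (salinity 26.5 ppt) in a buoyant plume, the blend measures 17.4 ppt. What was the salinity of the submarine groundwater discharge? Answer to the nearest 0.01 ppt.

Salt balance: 3,276×26.5 + 2,968×S = 6,244×17.4
86,814 + 2,968·S = 108,645.6
S = (108,645.6 − 86,814) / 2,968 = 7.3557 ppt

7.36 ppt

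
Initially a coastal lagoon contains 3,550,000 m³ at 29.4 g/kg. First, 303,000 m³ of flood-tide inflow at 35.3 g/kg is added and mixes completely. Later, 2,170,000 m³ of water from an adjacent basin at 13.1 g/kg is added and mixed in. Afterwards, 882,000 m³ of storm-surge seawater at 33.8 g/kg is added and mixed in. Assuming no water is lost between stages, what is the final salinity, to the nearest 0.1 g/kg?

25.1 g/kg

By conservation of dissolved salt,
Initial salt = 3,550,000×29.4 = 104,370,000
After stage 1: salt = 104,370,000 + 303,000×35.3 = 115,065,900; volume = 3,853,000 m³; S = 29.864 g/kg
After stage 2: salt = 115,065,900 + 2,170,000×13.1 = 143,492,900; volume = 6,023,000 m³; S = 23.824 g/kg
After stage 3: salt = 143,492,900 + 882,000×33.8 = 173,304,500; volume = 6,905,000 m³
S = 173,304,500 / 6,905,000 = 25.0984 g/kg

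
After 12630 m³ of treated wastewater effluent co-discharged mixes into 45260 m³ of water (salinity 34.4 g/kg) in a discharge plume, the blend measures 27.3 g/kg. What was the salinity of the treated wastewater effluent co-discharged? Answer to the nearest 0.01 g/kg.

1.86 g/kg

Salt balance: 45,260×34.4 + 12,630×S = 57,890×27.3
1,556,944 + 12,630·S = 1,580,397
S = (1,580,397 − 1,556,944) / 12,630 = 1.8569 g/kg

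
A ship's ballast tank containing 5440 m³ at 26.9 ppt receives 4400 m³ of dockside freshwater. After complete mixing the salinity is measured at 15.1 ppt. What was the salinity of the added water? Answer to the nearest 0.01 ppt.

0.51 ppt

Salt balance: 5,440×26.9 + 4,400×S = 9,840×15.1
146,336 + 4,400·S = 148,584
S = (148,584 − 146,336) / 4,400 = 0.5109 ppt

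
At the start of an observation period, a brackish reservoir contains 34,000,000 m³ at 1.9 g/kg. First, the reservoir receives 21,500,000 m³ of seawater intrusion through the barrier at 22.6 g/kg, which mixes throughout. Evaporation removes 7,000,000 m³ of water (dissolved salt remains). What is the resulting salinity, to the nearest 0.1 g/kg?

11.4 g/kg

After mixing: salt = 34,000,000×1.9 + 21,500,000×22.6 = 550,500,000; volume = 55,500,000 m³
After evaporation: salt unchanged = 550,500,000; volume = 55,500,000 − 7,000,000 = 48,500,000 m³
S = 550,500,000 / 48,500,000 = 11.3505 g/kg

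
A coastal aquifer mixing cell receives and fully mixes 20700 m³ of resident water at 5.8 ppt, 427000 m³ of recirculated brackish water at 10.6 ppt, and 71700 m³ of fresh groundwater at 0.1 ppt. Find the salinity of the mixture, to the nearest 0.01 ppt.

By conservation of dissolved salt,
salt = 20,700×5.8 + 427,000×10.6 + 71,700×0.1 = 120,060 + 4,526,200 + 7,170 = 4,653,430
volume = 20,700 + 427,000 + 71,700 = 519,400 m³
S = 4,653,430 / 519,400 = 8.9592 ppt

8.96 ppt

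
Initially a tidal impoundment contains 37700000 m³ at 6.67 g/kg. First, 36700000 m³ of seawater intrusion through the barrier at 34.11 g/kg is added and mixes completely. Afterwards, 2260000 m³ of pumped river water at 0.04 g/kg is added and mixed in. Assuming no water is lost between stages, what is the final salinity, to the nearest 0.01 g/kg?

Weighted by volume,
Initial salt = 37,700,000×6.67 = 251,459,000
After stage 1: salt = 251,459,000 + 36,700,000×34.11 = 1,503,296,000; volume = 74,400,000 m³; S = 20.206 g/kg
After stage 2: salt = 1,503,296,000 + 2,260,000×0.04 = 1,503,386,400; volume = 76,660,000 m³
S = 1,503,386,400 / 76,660,000 = 19.6111 g/kg

19.61 g/kg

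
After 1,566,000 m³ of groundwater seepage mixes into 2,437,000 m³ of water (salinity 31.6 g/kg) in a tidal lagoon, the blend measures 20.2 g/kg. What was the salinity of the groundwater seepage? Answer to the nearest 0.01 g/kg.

Salt balance: 2,437,000×31.6 + 1,566,000×S = 4,003,000×20.2
77,009,200 + 1,566,000·S = 80,860,600
S = (80,860,600 − 77,009,200) / 1,566,000 = 2.4594 g/kg

2.46 g/kg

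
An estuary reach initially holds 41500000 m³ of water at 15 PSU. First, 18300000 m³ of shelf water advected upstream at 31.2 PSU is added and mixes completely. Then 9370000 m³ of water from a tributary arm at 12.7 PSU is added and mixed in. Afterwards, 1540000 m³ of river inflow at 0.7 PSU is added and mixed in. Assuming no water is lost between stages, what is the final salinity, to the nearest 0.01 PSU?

Conserving salt mass:
Initial salt = 41,500,000×15 = 622,500,000
After stage 1: salt = 622,500,000 + 18,300,000×31.2 = 1,193,460,000; volume = 59,800,000 m³; S = 19.958 PSU
After stage 2: salt = 1,193,460,000 + 9,370,000×12.7 = 1,312,459,000; volume = 69,170,000 m³; S = 18.974 PSU
After stage 3: salt = 1,312,459,000 + 1,540,000×0.7 = 1,313,537,000; volume = 70,710,000 m³
S = 1,313,537,000 / 70,710,000 = 18.5764 PSU

18.58 PSU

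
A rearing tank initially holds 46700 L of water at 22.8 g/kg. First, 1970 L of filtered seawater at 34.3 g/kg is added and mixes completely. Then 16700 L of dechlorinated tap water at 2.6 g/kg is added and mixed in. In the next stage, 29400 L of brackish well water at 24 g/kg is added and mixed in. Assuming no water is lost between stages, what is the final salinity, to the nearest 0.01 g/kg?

Mass of salt is conserved:
Initial salt = 46,700×22.8 = 1,064,760
After stage 1: salt = 1,064,760 + 1,970×34.3 = 1,132,331; volume = 48,670 L; S = 23.265 g/kg
After stage 2: salt = 1,132,331 + 16,700×2.6 = 1,175,751; volume = 65,370 L; S = 17.986 g/kg
After stage 3: salt = 1,175,751 + 29,400×24 = 1,881,351; volume = 94,770 L
S = 1,881,351 / 94,770 = 19.8518 g/kg

19.85 g/kg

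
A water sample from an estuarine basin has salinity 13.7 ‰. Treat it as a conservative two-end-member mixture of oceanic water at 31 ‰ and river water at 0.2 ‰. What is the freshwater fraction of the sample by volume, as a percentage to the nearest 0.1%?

Let f be the freshwater fraction. Salt balance per unit volume:
f×0.2 + (1−f)×31 = 13.7
f = (31 − 13.7) / (31 − 0.2) = 17.3/30.8 = 0.5617

56.2%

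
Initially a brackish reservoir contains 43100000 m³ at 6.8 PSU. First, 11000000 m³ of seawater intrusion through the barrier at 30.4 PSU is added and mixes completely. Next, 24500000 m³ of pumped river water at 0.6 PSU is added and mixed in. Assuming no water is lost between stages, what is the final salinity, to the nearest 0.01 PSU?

Total salt / total volume:
Initial salt = 43,100,000×6.8 = 293,080,000
After stage 1: salt = 293,080,000 + 11,000,000×30.4 = 627,480,000; volume = 54,100,000 m³; S = 11.599 PSU
After stage 2: salt = 627,480,000 + 24,500,000×0.6 = 642,180,000; volume = 78,600,000 m³
S = 642,180,000 / 78,600,000 = 8.1702 PSU

8.17 PSU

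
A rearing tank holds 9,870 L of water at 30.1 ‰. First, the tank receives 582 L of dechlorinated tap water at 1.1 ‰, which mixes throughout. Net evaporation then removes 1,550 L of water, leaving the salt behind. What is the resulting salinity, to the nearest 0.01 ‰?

After mixing: salt = 9,870×30.1 + 582×1.1 = 297,727.2; volume = 10,452 L
After evaporation: salt unchanged = 297,727.2; volume = 10,452 − 1,550 = 8,902 L
S = 297,727.2 / 8,902 = 33.445 ‰

33.44 ‰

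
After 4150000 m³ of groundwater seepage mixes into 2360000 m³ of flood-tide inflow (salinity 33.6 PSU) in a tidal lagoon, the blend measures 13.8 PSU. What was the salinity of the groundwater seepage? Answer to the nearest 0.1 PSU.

2.5 PSU

Salt balance: 2,360,000×33.6 + 4,150,000×S = 6,510,000×13.8
79,296,000 + 4,150,000·S = 89,838,000
S = (89,838,000 − 79,296,000) / 4,150,000 = 2.5402 PSU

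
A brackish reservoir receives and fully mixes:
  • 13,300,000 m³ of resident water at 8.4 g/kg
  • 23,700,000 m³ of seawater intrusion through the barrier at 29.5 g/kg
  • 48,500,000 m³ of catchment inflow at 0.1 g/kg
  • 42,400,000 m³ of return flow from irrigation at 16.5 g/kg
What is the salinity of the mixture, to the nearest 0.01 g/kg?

Total salt / total volume:
salt = 13,300,000×8.4 + 23,700,000×29.5 + 48,500,000×0.1 + 42,400,000×16.5 = 111,720,000 + 699,150,000 + 4,850,000 + 699,600,000 = 1,515,320,000
volume = 13,300,000 + 23,700,000 + 48,500,000 + 42,400,000 = 127,900,000 m³
S = 1,515,320,000 / 127,900,000 = 11.8477 g/kg

11.85 g/kg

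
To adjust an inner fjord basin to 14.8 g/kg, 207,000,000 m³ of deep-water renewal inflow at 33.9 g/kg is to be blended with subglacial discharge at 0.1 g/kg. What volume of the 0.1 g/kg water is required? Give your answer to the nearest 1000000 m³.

Salt balance: 207,000,000×33.9 + V×0.1 = (207,000,000+V)×14.8
7,017,300,000 + 0.1V = 3,063,600,000 + 14.8V
3,953,700,000 = 14.7V
V = 268,959,183.67 m³

269000000 m³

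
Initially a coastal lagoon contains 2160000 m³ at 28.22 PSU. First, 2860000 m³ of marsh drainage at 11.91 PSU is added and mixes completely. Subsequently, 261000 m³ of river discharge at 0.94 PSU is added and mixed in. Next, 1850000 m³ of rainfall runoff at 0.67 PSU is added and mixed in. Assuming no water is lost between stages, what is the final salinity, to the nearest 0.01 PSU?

Total salt / total volume:
Initial salt = 2,160,000×28.22 = 60,955,200
After stage 1: salt = 60,955,200 + 2,860,000×11.91 = 95,017,800; volume = 5,020,000 m³; S = 18.928 PSU
After stage 2: salt = 95,017,800 + 261,000×0.94 = 95,263,140; volume = 5,281,000 m³; S = 18.039 PSU
After stage 3: salt = 95,263,140 + 1,850,000×0.67 = 96,502,640; volume = 7,131,000 m³
S = 96,502,640 / 7,131,000 = 13.5328 PSU

13.53 PSU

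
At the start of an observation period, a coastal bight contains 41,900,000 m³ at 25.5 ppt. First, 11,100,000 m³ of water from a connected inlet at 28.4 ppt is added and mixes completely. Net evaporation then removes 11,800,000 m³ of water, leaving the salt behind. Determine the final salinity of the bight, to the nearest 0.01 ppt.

33.58 ppt

After mixing: salt = 41,900,000×25.5 + 11,100,000×28.4 = 1,383,690,000; volume = 53,000,000 m³
After evaporation: salt unchanged = 1,383,690,000; volume = 53,000,000 − 11,800,000 = 41,200,000 m³
S = 1,383,690,000 / 41,200,000 = 33.5847 ppt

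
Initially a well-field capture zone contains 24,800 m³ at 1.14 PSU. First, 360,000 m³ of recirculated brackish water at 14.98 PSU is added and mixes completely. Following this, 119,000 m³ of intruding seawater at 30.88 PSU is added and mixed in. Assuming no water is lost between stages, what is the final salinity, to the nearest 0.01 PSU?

18.05 PSU

By conservation of dissolved salt,
Initial salt = 24,800×1.14 = 28,272
After stage 1: salt = 28,272 + 360,000×14.98 = 5,421,072; volume = 384,800 m³; S = 14.088 PSU
After stage 2: salt = 5,421,072 + 119,000×30.88 = 9,095,792; volume = 503,800 m³
S = 9,095,792 / 503,800 = 18.0544 PSU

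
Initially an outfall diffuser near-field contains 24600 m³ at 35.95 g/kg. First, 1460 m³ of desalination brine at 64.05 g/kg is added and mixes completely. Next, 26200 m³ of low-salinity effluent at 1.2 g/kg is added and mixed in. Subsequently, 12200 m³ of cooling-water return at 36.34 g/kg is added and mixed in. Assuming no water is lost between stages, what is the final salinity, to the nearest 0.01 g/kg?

22.54 g/kg

Total salt / total volume:
Initial salt = 24,600×35.95 = 884,370
After stage 1: salt = 884,370 + 1,460×64.05 = 977,883; volume = 26,060 m³; S = 37.524 g/kg
After stage 2: salt = 977,883 + 26,200×1.2 = 1,009,323; volume = 52,260 m³; S = 19.313 g/kg
After stage 3: salt = 1,009,323 + 12,200×36.34 = 1,452,671; volume = 64,460 m³
S = 1,452,671 / 64,460 = 22.536 g/kg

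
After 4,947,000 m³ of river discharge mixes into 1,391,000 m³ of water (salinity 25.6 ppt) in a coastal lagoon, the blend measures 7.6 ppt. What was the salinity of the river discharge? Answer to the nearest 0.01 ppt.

Salt balance: 1,391,000×25.6 + 4,947,000×S = 6,338,000×7.6
35,609,600 + 4,947,000·S = 48,168,800
S = (48,168,800 − 35,609,600) / 4,947,000 = 2.5388 ppt

2.54 ppt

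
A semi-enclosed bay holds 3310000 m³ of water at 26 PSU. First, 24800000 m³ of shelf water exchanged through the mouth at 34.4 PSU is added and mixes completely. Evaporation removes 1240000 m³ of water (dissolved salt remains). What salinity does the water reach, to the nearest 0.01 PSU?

34.95 PSU

After mixing: salt = 3,310,000×26 + 24,800,000×34.4 = 939,180,000; volume = 28,110,000 m³
After evaporation: salt unchanged = 939,180,000; volume = 28,110,000 − 1,240,000 = 26,870,000 m³
S = 939,180,000 / 26,870,000 = 34.9527 PSU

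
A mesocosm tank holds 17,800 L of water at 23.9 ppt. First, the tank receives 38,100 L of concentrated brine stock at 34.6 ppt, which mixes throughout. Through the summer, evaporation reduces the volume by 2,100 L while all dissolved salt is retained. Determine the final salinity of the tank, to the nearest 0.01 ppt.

32.41 ppt

After mixing: salt = 17,800×23.9 + 38,100×34.6 = 1,743,680; volume = 55,900 L
After evaporation: salt unchanged = 1,743,680; volume = 55,900 − 2,100 = 53,800 L
S = 1,743,680 / 53,800 = 32.4104 ppt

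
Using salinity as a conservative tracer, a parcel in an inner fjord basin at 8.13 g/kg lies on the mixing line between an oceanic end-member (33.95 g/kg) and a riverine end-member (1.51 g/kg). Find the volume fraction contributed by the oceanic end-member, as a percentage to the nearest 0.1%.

20.4%

Let g be the oceanic fraction. Salt balance per unit volume:
g×33.95 + (1−g)×1.51 = 8.13
g = (8.13 − 1.51) / (33.95 − 1.51) = 6.62/32.44 = 0.2041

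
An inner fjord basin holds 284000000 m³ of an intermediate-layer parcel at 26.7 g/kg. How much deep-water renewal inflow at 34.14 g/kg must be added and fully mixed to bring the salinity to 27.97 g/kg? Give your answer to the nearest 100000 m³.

58500000 m³

Salt balance: 284,000,000×26.7 + V×34.14 = (284,000,000+V)×27.97
7,582,800,000 + 34.14V = 7,943,480,000 + 27.97V
360,680,000 = 6.17V
V = 58,457,050.24 m³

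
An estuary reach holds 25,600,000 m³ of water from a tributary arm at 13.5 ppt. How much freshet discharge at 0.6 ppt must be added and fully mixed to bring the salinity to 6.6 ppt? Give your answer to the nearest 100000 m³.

Salt balance: 25,600,000×13.5 + V×0.6 = (25,600,000+V)×6.6
345,600,000 + 0.6V = 168,960,000 + 6.6V
176,640,000 = 6V
V = 29,440,000 m³

29400000 m³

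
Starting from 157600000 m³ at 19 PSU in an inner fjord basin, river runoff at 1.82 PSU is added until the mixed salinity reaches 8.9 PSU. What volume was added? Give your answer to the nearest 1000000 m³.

225000000 m³

Salt balance: 157,600,000×19 + V×1.82 = (157,600,000+V)×8.9
2,994,400,000 + 1.82V = 1,402,640,000 + 8.9V
1,591,760,000 = 7.08V
V = 224,824,858.76 m³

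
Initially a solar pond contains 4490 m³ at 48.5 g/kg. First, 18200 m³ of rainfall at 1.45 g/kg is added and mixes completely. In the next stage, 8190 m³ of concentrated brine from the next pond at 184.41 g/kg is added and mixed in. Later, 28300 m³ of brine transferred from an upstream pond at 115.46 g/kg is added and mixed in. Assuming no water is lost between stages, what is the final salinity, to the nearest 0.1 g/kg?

84.9 g/kg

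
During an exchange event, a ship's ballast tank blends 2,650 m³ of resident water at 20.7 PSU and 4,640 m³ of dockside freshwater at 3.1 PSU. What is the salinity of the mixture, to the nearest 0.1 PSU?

9.5 PSU

Conserving salt mass:
salt = 2,650×20.7 + 4,640×3.1 = 54,855 + 14,384 = 69,239
volume = 2,650 + 4,640 = 7,290 m³
S = 69,239 / 7,290 = 9.498 PSU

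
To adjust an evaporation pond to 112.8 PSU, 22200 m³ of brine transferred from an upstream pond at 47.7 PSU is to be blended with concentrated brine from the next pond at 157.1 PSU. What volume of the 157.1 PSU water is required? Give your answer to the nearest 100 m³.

32600 m³

Salt balance: 22,200×47.7 + V×157.1 = (22,200+V)×112.8
1,058,940 + 157.1V = 2,504,160 + 112.8V
1,445,220 = 44.3V
V = 32,623.48 m³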